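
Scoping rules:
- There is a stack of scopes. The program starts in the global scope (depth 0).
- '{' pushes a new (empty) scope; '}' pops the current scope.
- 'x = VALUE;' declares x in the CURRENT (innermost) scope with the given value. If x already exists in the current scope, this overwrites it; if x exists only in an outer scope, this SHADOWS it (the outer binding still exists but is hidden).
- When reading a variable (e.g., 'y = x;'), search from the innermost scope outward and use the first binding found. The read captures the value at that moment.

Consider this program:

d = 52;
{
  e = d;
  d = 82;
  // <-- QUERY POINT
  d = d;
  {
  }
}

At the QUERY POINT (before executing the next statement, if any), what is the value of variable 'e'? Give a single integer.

Step 1: declare d=52 at depth 0
Step 2: enter scope (depth=1)
Step 3: declare e=(read d)=52 at depth 1
Step 4: declare d=82 at depth 1
Visible at query point: d=82 e=52

Answer: 52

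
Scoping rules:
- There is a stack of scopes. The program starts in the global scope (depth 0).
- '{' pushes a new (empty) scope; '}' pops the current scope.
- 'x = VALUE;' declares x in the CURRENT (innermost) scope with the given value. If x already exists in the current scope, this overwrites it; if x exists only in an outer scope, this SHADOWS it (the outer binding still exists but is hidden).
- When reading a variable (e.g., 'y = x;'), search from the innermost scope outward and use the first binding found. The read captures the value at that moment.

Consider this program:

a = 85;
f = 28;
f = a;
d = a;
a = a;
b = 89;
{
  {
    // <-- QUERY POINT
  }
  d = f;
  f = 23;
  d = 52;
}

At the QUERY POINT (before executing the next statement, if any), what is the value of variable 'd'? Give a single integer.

Answer: 85

Derivation:
Step 1: declare a=85 at depth 0
Step 2: declare f=28 at depth 0
Step 3: declare f=(read a)=85 at depth 0
Step 4: declare d=(read a)=85 at depth 0
Step 5: declare a=(read a)=85 at depth 0
Step 6: declare b=89 at depth 0
Step 7: enter scope (depth=1)
Step 8: enter scope (depth=2)
Visible at query point: a=85 b=89 d=85 f=85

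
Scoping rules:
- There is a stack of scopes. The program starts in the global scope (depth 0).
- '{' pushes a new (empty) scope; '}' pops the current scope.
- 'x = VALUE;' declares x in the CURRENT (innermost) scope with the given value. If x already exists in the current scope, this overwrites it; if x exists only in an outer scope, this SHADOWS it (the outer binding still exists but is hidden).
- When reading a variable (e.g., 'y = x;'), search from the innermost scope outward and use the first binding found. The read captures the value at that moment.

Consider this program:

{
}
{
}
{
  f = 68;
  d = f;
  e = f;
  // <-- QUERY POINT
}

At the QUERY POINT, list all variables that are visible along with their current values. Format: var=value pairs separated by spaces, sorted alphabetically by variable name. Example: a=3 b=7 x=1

Answer: d=68 e=68 f=68

Derivation:
Step 1: enter scope (depth=1)
Step 2: exit scope (depth=0)
Step 3: enter scope (depth=1)
Step 4: exit scope (depth=0)
Step 5: enter scope (depth=1)
Step 6: declare f=68 at depth 1
Step 7: declare d=(read f)=68 at depth 1
Step 8: declare e=(read f)=68 at depth 1
Visible at query point: d=68 e=68 f=68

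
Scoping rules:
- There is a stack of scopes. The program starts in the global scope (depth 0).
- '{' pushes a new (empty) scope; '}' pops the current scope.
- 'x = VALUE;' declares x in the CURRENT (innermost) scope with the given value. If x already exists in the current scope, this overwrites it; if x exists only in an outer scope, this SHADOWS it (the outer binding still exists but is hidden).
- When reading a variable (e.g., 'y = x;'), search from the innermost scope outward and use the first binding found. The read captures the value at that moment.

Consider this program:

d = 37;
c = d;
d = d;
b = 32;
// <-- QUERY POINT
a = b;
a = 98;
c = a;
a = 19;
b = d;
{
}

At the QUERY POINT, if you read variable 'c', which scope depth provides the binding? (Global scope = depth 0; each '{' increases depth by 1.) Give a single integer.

Answer: 0

Derivation:
Step 1: declare d=37 at depth 0
Step 2: declare c=(read d)=37 at depth 0
Step 3: declare d=(read d)=37 at depth 0
Step 4: declare b=32 at depth 0
Visible at query point: b=32 c=37 d=37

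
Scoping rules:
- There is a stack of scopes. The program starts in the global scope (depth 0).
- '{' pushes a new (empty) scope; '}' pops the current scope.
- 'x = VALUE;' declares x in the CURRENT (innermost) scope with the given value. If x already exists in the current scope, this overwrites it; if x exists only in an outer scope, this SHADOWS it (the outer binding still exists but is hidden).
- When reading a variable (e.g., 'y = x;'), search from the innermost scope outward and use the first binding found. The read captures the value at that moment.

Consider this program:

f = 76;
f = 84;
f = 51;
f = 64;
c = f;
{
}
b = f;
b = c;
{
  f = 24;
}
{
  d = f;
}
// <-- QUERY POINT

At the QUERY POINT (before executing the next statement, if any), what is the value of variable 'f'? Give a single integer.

Answer: 64

Derivation:
Step 1: declare f=76 at depth 0
Step 2: declare f=84 at depth 0
Step 3: declare f=51 at depth 0
Step 4: declare f=64 at depth 0
Step 5: declare c=(read f)=64 at depth 0
Step 6: enter scope (depth=1)
Step 7: exit scope (depth=0)
Step 8: declare b=(read f)=64 at depth 0
Step 9: declare b=(read c)=64 at depth 0
Step 10: enter scope (depth=1)
Step 11: declare f=24 at depth 1
Step 12: exit scope (depth=0)
Step 13: enter scope (depth=1)
Step 14: declare d=(read f)=64 at depth 1
Step 15: exit scope (depth=0)
Visible at query point: b=64 c=64 f=64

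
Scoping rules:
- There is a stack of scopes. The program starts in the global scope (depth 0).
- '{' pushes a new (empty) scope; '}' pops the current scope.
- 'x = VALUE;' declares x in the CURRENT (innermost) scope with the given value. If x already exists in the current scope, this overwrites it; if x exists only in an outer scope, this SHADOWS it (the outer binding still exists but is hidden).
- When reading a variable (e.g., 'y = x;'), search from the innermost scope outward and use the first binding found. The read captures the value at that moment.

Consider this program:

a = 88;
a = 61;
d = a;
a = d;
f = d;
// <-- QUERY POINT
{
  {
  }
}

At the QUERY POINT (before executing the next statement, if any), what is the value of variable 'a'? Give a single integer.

Step 1: declare a=88 at depth 0
Step 2: declare a=61 at depth 0
Step 3: declare d=(read a)=61 at depth 0
Step 4: declare a=(read d)=61 at depth 0
Step 5: declare f=(read d)=61 at depth 0
Visible at query point: a=61 d=61 f=61

Answer: 61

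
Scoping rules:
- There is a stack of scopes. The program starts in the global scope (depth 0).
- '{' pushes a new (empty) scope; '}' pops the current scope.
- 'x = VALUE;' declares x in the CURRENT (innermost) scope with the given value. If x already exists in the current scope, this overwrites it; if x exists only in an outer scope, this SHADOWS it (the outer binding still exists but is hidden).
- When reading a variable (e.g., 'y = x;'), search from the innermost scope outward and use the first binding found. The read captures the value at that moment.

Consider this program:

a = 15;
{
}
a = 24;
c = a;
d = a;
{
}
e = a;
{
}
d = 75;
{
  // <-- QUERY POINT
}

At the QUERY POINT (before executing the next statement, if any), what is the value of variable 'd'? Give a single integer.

Step 1: declare a=15 at depth 0
Step 2: enter scope (depth=1)
Step 3: exit scope (depth=0)
Step 4: declare a=24 at depth 0
Step 5: declare c=(read a)=24 at depth 0
Step 6: declare d=(read a)=24 at depth 0
Step 7: enter scope (depth=1)
Step 8: exit scope (depth=0)
Step 9: declare e=(read a)=24 at depth 0
Step 10: enter scope (depth=1)
Step 11: exit scope (depth=0)
Step 12: declare d=75 at depth 0
Step 13: enter scope (depth=1)
Visible at query point: a=24 c=24 d=75 e=24

Answer: 75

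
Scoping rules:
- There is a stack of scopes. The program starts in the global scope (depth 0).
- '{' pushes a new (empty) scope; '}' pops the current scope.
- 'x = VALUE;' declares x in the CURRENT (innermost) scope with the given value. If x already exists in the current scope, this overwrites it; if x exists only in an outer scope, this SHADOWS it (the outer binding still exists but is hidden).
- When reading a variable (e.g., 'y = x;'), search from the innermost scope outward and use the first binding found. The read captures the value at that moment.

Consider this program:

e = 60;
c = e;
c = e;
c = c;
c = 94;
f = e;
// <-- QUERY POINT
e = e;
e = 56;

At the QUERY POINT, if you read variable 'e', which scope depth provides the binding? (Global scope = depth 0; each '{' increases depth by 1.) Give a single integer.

Step 1: declare e=60 at depth 0
Step 2: declare c=(read e)=60 at depth 0
Step 3: declare c=(read e)=60 at depth 0
Step 4: declare c=(read c)=60 at depth 0
Step 5: declare c=94 at depth 0
Step 6: declare f=(read e)=60 at depth 0
Visible at query point: c=94 e=60 f=60

Answer: 0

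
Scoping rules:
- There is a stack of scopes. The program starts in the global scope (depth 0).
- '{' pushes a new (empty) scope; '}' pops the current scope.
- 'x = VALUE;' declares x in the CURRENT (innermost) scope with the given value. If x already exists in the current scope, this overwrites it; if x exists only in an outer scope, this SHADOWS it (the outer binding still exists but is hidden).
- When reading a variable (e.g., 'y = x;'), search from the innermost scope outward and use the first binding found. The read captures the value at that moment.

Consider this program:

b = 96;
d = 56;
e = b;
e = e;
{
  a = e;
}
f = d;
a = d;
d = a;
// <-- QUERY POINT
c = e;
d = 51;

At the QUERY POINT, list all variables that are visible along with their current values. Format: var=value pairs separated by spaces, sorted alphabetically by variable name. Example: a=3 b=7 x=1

Step 1: declare b=96 at depth 0
Step 2: declare d=56 at depth 0
Step 3: declare e=(read b)=96 at depth 0
Step 4: declare e=(read e)=96 at depth 0
Step 5: enter scope (depth=1)
Step 6: declare a=(read e)=96 at depth 1
Step 7: exit scope (depth=0)
Step 8: declare f=(read d)=56 at depth 0
Step 9: declare a=(read d)=56 at depth 0
Step 10: declare d=(read a)=56 at depth 0
Visible at query point: a=56 b=96 d=56 e=96 f=56

Answer: a=56 b=96 d=56 e=96 f=56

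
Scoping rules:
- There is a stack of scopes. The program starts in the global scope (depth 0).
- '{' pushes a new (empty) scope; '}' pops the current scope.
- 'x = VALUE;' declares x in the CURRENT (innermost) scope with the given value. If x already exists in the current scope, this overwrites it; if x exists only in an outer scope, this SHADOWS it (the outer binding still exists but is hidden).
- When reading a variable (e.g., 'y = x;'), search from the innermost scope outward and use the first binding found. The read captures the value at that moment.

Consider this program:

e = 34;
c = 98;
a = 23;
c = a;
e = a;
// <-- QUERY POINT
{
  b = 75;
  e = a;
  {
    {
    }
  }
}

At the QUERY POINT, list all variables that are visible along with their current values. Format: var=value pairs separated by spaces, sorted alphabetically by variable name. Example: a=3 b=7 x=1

Step 1: declare e=34 at depth 0
Step 2: declare c=98 at depth 0
Step 3: declare a=23 at depth 0
Step 4: declare c=(read a)=23 at depth 0
Step 5: declare e=(read a)=23 at depth 0
Visible at query point: a=23 c=23 e=23

Answer: a=23 c=23 e=23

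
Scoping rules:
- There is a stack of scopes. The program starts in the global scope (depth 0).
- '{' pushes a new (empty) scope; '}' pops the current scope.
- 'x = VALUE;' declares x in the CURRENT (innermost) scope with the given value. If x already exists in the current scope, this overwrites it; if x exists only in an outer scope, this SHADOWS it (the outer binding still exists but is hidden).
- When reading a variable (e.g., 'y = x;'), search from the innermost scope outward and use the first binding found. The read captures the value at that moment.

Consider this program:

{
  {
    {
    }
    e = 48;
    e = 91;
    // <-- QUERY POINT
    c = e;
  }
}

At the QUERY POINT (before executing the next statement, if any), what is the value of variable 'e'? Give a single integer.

Step 1: enter scope (depth=1)
Step 2: enter scope (depth=2)
Step 3: enter scope (depth=3)
Step 4: exit scope (depth=2)
Step 5: declare e=48 at depth 2
Step 6: declare e=91 at depth 2
Visible at query point: e=91

Answer: 91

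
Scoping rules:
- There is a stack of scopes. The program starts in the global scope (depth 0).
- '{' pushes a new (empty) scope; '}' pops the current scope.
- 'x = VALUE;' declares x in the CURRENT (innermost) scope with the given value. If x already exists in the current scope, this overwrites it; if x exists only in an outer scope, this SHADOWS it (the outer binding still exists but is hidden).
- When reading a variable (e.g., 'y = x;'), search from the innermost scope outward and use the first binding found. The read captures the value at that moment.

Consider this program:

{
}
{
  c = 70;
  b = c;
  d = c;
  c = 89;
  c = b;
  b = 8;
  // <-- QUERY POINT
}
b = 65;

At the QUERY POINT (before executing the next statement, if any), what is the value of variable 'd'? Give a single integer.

Step 1: enter scope (depth=1)
Step 2: exit scope (depth=0)
Step 3: enter scope (depth=1)
Step 4: declare c=70 at depth 1
Step 5: declare b=(read c)=70 at depth 1
Step 6: declare d=(read c)=70 at depth 1
Step 7: declare c=89 at depth 1
Step 8: declare c=(read b)=70 at depth 1
Step 9: declare b=8 at depth 1
Visible at query point: b=8 c=70 d=70

Answer: 70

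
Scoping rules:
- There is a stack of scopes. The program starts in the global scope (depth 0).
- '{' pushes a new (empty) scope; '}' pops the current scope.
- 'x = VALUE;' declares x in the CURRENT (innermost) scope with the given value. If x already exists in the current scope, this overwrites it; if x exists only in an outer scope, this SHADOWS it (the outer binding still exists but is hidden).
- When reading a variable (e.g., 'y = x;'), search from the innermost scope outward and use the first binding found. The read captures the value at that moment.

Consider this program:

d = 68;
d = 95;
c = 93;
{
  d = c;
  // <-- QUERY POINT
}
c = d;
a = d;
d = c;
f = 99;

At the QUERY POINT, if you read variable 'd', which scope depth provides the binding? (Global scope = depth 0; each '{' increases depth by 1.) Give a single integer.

Step 1: declare d=68 at depth 0
Step 2: declare d=95 at depth 0
Step 3: declare c=93 at depth 0
Step 4: enter scope (depth=1)
Step 5: declare d=(read c)=93 at depth 1
Visible at query point: c=93 d=93

Answer: 1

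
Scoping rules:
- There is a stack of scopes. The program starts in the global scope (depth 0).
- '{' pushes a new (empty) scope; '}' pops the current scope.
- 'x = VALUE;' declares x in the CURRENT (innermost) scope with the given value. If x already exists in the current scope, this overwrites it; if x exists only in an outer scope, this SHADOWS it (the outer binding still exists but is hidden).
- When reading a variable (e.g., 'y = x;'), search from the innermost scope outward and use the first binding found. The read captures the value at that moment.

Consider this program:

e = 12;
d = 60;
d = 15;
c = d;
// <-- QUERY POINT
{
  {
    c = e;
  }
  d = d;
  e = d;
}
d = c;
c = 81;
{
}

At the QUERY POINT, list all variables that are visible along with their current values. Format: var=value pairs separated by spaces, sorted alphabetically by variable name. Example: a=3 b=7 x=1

Step 1: declare e=12 at depth 0
Step 2: declare d=60 at depth 0
Step 3: declare d=15 at depth 0
Step 4: declare c=(read d)=15 at depth 0
Visible at query point: c=15 d=15 e=12

Answer: c=15 d=15 e=12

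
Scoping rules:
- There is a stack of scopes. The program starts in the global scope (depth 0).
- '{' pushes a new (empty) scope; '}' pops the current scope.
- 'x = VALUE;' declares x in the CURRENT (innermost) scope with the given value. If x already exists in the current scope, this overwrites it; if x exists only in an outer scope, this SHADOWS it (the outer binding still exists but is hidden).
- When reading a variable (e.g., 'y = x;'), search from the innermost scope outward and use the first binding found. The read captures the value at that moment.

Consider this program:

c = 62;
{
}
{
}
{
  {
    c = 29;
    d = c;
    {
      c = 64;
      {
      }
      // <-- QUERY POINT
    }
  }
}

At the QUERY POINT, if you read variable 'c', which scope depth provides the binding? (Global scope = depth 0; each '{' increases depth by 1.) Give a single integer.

Answer: 3

Derivation:
Step 1: declare c=62 at depth 0
Step 2: enter scope (depth=1)
Step 3: exit scope (depth=0)
Step 4: enter scope (depth=1)
Step 5: exit scope (depth=0)
Step 6: enter scope (depth=1)
Step 7: enter scope (depth=2)
Step 8: declare c=29 at depth 2
Step 9: declare d=(read c)=29 at depth 2
Step 10: enter scope (depth=3)
Step 11: declare c=64 at depth 3
Step 12: enter scope (depth=4)
Step 13: exit scope (depth=3)
Visible at query point: c=64 d=29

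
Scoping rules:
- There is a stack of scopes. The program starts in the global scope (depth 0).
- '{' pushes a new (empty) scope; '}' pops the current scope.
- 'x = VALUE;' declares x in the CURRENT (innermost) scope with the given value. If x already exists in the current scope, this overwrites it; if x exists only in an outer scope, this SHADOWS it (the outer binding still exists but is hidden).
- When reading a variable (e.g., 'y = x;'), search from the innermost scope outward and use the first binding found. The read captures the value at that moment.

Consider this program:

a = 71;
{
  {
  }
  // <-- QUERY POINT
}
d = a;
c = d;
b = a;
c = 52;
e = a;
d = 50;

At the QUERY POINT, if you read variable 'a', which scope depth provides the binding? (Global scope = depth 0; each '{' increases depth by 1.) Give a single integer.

Step 1: declare a=71 at depth 0
Step 2: enter scope (depth=1)
Step 3: enter scope (depth=2)
Step 4: exit scope (depth=1)
Visible at query point: a=71

Answer: 0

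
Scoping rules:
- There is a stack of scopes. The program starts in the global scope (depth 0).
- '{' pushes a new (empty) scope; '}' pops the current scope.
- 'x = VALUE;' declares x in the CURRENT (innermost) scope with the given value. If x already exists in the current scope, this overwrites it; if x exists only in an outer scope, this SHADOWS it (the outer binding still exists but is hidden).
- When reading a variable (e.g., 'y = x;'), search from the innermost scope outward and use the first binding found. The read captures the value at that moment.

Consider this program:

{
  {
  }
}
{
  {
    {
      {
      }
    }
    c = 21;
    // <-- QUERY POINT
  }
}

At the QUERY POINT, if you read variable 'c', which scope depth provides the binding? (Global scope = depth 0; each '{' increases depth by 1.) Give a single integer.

Answer: 2

Derivation:
Step 1: enter scope (depth=1)
Step 2: enter scope (depth=2)
Step 3: exit scope (depth=1)
Step 4: exit scope (depth=0)
Step 5: enter scope (depth=1)
Step 6: enter scope (depth=2)
Step 7: enter scope (depth=3)
Step 8: enter scope (depth=4)
Step 9: exit scope (depth=3)
Step 10: exit scope (depth=2)
Step 11: declare c=21 at depth 2
Visible at query point: c=21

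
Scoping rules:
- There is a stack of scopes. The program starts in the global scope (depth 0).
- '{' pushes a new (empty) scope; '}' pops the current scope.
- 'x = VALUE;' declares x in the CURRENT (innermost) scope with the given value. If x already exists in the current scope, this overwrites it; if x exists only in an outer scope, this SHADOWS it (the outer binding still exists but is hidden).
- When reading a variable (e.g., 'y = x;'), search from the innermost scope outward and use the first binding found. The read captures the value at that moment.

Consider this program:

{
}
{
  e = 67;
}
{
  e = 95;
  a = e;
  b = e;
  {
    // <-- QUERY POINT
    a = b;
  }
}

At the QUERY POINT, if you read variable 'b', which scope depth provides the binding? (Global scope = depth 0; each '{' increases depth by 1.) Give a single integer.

Step 1: enter scope (depth=1)
Step 2: exit scope (depth=0)
Step 3: enter scope (depth=1)
Step 4: declare e=67 at depth 1
Step 5: exit scope (depth=0)
Step 6: enter scope (depth=1)
Step 7: declare e=95 at depth 1
Step 8: declare a=(read e)=95 at depth 1
Step 9: declare b=(read e)=95 at depth 1
Step 10: enter scope (depth=2)
Visible at query point: a=95 b=95 e=95

Answer: 1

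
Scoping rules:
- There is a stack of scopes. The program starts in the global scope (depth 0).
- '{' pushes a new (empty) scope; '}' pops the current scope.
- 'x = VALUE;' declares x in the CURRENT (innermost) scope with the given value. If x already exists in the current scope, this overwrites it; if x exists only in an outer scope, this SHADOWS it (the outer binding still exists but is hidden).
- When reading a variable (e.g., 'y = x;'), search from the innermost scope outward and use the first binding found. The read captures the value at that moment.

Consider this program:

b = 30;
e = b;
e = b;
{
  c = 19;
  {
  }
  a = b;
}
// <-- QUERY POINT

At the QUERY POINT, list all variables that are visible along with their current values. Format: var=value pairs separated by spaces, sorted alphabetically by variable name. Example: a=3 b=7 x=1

Step 1: declare b=30 at depth 0
Step 2: declare e=(read b)=30 at depth 0
Step 3: declare e=(read b)=30 at depth 0
Step 4: enter scope (depth=1)
Step 5: declare c=19 at depth 1
Step 6: enter scope (depth=2)
Step 7: exit scope (depth=1)
Step 8: declare a=(read b)=30 at depth 1
Step 9: exit scope (depth=0)
Visible at query point: b=30 e=30

Answer: b=30 e=30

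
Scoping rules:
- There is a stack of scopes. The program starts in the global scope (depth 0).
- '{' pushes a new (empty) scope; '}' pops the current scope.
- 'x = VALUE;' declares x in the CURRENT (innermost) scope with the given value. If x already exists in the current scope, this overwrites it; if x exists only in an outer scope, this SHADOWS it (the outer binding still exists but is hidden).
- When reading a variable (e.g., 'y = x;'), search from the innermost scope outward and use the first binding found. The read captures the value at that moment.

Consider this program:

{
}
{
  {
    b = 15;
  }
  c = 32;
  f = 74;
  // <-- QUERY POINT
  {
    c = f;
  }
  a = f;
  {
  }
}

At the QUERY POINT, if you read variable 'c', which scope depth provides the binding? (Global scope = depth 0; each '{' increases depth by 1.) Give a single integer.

Answer: 1

Derivation:
Step 1: enter scope (depth=1)
Step 2: exit scope (depth=0)
Step 3: enter scope (depth=1)
Step 4: enter scope (depth=2)
Step 5: declare b=15 at depth 2
Step 6: exit scope (depth=1)
Step 7: declare c=32 at depth 1
Step 8: declare f=74 at depth 1
Visible at query point: c=32 f=74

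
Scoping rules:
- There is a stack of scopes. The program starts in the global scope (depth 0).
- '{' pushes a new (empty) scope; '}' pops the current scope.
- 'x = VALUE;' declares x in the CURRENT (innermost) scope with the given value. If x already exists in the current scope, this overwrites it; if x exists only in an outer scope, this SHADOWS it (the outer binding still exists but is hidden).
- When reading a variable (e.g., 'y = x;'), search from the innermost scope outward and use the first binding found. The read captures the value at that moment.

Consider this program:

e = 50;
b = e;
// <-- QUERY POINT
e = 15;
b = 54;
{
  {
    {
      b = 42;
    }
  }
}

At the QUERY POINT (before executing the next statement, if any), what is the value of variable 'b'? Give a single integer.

Step 1: declare e=50 at depth 0
Step 2: declare b=(read e)=50 at depth 0
Visible at query point: b=50 e=50

Answer: 50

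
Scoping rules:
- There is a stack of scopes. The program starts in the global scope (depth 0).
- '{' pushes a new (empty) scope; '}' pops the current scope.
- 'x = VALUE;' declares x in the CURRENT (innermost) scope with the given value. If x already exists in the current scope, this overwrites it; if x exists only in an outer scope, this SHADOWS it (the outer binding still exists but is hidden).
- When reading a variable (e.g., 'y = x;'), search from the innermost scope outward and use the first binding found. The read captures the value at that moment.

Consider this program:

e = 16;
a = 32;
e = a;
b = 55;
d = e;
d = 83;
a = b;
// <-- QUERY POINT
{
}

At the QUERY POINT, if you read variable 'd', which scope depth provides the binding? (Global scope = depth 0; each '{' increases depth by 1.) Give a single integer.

Answer: 0

Derivation:
Step 1: declare e=16 at depth 0
Step 2: declare a=32 at depth 0
Step 3: declare e=(read a)=32 at depth 0
Step 4: declare b=55 at depth 0
Step 5: declare d=(read e)=32 at depth 0
Step 6: declare d=83 at depth 0
Step 7: declare a=(read b)=55 at depth 0
Visible at query point: a=55 b=55 d=83 e=32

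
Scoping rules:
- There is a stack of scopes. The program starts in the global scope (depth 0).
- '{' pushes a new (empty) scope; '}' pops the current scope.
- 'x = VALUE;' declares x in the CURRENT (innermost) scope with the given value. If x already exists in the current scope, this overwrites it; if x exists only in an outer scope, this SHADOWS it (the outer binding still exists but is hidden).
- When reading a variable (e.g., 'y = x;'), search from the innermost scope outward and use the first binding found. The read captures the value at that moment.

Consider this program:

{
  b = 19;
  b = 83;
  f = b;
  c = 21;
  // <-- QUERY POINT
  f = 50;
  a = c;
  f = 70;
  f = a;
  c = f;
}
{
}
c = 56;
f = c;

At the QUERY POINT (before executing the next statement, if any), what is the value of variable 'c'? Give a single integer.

Answer: 21

Derivation:
Step 1: enter scope (depth=1)
Step 2: declare b=19 at depth 1
Step 3: declare b=83 at depth 1
Step 4: declare f=(read b)=83 at depth 1
Step 5: declare c=21 at depth 1
Visible at query point: b=83 c=21 f=83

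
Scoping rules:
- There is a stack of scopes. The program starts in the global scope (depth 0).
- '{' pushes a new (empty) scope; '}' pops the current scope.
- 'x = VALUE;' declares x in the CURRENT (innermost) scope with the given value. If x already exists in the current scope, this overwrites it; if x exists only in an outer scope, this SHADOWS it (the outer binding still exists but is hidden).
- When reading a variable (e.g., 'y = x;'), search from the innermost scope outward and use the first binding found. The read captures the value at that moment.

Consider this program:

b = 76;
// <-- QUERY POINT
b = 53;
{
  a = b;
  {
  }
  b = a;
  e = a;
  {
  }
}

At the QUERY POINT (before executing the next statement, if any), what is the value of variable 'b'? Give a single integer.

Step 1: declare b=76 at depth 0
Visible at query point: b=76

Answer: 76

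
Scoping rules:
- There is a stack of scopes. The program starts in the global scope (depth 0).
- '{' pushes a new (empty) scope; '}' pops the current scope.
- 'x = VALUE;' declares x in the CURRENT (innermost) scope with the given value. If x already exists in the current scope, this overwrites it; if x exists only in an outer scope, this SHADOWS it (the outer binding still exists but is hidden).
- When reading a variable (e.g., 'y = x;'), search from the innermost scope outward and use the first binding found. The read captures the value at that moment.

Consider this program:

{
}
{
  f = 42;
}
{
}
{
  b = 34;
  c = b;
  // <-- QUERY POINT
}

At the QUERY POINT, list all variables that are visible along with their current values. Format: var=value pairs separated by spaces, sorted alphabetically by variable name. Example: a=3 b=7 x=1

Answer: b=34 c=34

Derivation:
Step 1: enter scope (depth=1)
Step 2: exit scope (depth=0)
Step 3: enter scope (depth=1)
Step 4: declare f=42 at depth 1
Step 5: exit scope (depth=0)
Step 6: enter scope (depth=1)
Step 7: exit scope (depth=0)
Step 8: enter scope (depth=1)
Step 9: declare b=34 at depth 1
Step 10: declare c=(read b)=34 at depth 1
Visible at query point: b=34 c=34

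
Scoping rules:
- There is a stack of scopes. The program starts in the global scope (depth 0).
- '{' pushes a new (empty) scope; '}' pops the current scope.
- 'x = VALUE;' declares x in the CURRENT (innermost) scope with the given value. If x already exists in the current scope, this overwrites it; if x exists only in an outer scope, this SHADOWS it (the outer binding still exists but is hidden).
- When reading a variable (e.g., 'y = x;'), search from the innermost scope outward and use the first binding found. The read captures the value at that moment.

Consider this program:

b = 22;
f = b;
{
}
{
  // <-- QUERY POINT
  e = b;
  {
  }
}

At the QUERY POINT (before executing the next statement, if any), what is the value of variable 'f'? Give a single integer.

Step 1: declare b=22 at depth 0
Step 2: declare f=(read b)=22 at depth 0
Step 3: enter scope (depth=1)
Step 4: exit scope (depth=0)
Step 5: enter scope (depth=1)
Visible at query point: b=22 f=22

Answer: 22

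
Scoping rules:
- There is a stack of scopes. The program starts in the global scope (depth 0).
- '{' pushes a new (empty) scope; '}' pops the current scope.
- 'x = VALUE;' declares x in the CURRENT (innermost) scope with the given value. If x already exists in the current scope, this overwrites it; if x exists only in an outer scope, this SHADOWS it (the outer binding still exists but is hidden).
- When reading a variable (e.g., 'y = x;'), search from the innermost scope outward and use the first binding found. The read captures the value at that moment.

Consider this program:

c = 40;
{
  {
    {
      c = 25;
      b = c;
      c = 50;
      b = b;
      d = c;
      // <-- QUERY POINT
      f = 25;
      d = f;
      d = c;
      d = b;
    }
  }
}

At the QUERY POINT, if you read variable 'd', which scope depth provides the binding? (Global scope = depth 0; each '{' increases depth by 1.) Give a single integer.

Step 1: declare c=40 at depth 0
Step 2: enter scope (depth=1)
Step 3: enter scope (depth=2)
Step 4: enter scope (depth=3)
Step 5: declare c=25 at depth 3
Step 6: declare b=(read c)=25 at depth 3
Step 7: declare c=50 at depth 3
Step 8: declare b=(read b)=25 at depth 3
Step 9: declare d=(read c)=50 at depth 3
Visible at query point: b=25 c=50 d=50

Answer: 3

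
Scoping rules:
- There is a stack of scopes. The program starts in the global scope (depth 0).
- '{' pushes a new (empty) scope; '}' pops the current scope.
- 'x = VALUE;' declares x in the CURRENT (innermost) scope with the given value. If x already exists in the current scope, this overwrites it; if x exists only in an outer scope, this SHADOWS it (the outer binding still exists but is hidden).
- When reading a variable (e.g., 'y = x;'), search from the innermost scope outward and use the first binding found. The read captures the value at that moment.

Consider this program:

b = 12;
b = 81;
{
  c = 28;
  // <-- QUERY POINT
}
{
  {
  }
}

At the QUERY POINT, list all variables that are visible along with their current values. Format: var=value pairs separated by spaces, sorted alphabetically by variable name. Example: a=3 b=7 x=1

Answer: b=81 c=28

Derivation:
Step 1: declare b=12 at depth 0
Step 2: declare b=81 at depth 0
Step 3: enter scope (depth=1)
Step 4: declare c=28 at depth 1
Visible at query point: b=81 c=28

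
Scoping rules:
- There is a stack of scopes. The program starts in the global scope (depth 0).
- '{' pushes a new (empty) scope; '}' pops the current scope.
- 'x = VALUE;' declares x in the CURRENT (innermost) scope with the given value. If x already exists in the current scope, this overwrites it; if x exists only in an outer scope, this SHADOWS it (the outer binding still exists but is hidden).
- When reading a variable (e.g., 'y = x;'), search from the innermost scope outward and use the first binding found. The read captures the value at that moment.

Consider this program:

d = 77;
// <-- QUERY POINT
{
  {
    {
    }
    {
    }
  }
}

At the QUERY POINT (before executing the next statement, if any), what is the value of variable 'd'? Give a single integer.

Answer: 77

Derivation:
Step 1: declare d=77 at depth 0
Visible at query point: d=77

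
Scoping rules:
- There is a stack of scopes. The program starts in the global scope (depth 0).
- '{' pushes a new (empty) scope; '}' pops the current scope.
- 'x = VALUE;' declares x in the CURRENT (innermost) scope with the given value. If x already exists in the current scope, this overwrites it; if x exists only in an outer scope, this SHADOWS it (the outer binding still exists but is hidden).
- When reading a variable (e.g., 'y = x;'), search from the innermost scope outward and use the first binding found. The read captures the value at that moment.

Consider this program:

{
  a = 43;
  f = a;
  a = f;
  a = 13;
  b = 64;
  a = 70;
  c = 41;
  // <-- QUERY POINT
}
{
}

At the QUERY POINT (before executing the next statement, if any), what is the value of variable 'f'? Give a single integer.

Answer: 43

Derivation:
Step 1: enter scope (depth=1)
Step 2: declare a=43 at depth 1
Step 3: declare f=(read a)=43 at depth 1
Step 4: declare a=(read f)=43 at depth 1
Step 5: declare a=13 at depth 1
Step 6: declare b=64 at depth 1
Step 7: declare a=70 at depth 1
Step 8: declare c=41 at depth 1
Visible at query point: a=70 b=64 c=41 f=43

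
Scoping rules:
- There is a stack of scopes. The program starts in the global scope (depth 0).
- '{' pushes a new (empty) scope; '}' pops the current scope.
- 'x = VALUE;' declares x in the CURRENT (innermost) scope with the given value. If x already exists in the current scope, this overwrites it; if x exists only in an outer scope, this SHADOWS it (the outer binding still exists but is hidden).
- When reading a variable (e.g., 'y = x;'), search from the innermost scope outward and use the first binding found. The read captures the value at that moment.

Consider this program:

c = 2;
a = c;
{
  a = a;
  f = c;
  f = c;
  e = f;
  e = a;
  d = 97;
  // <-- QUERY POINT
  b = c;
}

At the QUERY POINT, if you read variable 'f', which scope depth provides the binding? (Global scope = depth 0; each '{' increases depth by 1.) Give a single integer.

Step 1: declare c=2 at depth 0
Step 2: declare a=(read c)=2 at depth 0
Step 3: enter scope (depth=1)
Step 4: declare a=(read a)=2 at depth 1
Step 5: declare f=(read c)=2 at depth 1
Step 6: declare f=(read c)=2 at depth 1
Step 7: declare e=(read f)=2 at depth 1
Step 8: declare e=(read a)=2 at depth 1
Step 9: declare d=97 at depth 1
Visible at query point: a=2 c=2 d=97 e=2 f=2

Answer: 1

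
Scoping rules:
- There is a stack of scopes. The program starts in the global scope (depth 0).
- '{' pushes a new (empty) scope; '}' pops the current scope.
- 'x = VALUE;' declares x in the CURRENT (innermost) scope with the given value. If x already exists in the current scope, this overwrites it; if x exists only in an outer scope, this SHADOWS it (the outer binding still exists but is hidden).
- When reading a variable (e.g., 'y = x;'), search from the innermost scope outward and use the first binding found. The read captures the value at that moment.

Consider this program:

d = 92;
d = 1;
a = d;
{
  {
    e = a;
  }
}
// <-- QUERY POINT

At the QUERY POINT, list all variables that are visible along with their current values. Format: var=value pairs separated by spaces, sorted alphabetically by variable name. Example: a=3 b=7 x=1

Answer: a=1 d=1

Derivation:
Step 1: declare d=92 at depth 0
Step 2: declare d=1 at depth 0
Step 3: declare a=(read d)=1 at depth 0
Step 4: enter scope (depth=1)
Step 5: enter scope (depth=2)
Step 6: declare e=(read a)=1 at depth 2
Step 7: exit scope (depth=1)
Step 8: exit scope (depth=0)
Visible at query point: a=1 d=1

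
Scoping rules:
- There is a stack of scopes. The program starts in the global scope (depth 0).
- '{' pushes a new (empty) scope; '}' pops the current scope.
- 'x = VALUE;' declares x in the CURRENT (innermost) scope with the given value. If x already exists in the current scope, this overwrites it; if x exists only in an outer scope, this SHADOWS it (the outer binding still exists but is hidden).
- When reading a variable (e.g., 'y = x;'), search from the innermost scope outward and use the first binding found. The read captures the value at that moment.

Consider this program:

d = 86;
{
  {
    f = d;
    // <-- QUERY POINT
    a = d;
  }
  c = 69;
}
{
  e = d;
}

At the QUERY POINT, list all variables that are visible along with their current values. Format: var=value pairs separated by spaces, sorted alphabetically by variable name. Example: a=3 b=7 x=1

Answer: d=86 f=86

Derivation:
Step 1: declare d=86 at depth 0
Step 2: enter scope (depth=1)
Step 3: enter scope (depth=2)
Step 4: declare f=(read d)=86 at depth 2
Visible at query point: d=86 f=86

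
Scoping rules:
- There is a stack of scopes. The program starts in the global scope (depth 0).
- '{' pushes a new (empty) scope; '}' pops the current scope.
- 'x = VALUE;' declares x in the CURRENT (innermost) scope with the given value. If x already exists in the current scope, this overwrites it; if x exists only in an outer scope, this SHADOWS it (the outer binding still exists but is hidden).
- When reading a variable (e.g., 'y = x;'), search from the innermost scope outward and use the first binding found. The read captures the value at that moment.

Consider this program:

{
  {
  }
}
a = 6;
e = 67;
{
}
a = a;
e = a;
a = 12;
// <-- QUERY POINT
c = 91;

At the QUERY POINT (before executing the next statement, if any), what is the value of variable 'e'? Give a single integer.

Answer: 6

Derivation:
Step 1: enter scope (depth=1)
Step 2: enter scope (depth=2)
Step 3: exit scope (depth=1)
Step 4: exit scope (depth=0)
Step 5: declare a=6 at depth 0
Step 6: declare e=67 at depth 0
Step 7: enter scope (depth=1)
Step 8: exit scope (depth=0)
Step 9: declare a=(read a)=6 at depth 0
Step 10: declare e=(read a)=6 at depth 0
Step 11: declare a=12 at depth 0
Visible at query point: a=12 e=6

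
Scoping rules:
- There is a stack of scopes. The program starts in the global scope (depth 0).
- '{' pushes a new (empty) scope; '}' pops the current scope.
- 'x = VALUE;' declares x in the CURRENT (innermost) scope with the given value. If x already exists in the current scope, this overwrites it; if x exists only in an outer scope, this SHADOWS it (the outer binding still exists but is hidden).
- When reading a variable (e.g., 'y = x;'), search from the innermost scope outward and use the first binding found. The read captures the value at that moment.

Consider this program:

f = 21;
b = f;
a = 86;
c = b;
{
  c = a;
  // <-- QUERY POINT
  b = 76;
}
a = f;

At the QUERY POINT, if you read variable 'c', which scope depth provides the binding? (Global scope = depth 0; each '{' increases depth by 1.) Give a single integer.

Answer: 1

Derivation:
Step 1: declare f=21 at depth 0
Step 2: declare b=(read f)=21 at depth 0
Step 3: declare a=86 at depth 0
Step 4: declare c=(read b)=21 at depth 0
Step 5: enter scope (depth=1)
Step 6: declare c=(read a)=86 at depth 1
Visible at query point: a=86 b=21 c=86 f=21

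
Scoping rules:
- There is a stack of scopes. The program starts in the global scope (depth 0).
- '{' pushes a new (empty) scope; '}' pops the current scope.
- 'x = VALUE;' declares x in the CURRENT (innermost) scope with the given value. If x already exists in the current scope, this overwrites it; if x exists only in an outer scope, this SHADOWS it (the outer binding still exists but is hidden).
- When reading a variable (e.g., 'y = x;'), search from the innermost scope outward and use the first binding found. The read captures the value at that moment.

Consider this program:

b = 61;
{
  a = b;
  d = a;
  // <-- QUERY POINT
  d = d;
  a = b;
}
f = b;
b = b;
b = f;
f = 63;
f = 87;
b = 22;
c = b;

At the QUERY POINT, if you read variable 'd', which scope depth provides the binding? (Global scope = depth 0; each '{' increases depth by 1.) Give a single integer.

Answer: 1

Derivation:
Step 1: declare b=61 at depth 0
Step 2: enter scope (depth=1)
Step 3: declare a=(read b)=61 at depth 1
Step 4: declare d=(read a)=61 at depth 1
Visible at query point: a=61 b=61 d=61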